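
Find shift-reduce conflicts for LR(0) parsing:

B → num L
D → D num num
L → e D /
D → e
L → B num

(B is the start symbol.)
No shift-reduce conflicts

A shift-reduce conflict occurs when an LR(0) state has both:
  - a complete (reduce) item [A → α .] (dot at the end), and
  - a shift item [B → β . c γ] (dot before a terminal).

Augment with B' → B and build the canonical LR(0) collection (I0 = CLOSURE({[B' → . B]}), then GOTO on every symbol after a dot until no new states appear). It has 12 states:
  I0: { [B → . num L], [B' → . B] }  — shift
  I1: { [B' → B .] }  — accept
  I2: { [B → . num L], [B → num . L], [L → . B num], [L → . e D /] }  — shift
  I3: { [L → B . num] }  — shift
  I4: { [B → num L .] }  — reduce
  I5: { [D → . D num num], [D → . e], [L → e . D /] }  — shift
  I6: { [D → D . num num], [L → e D . /] }  — shift
  I7: { [D → e .] }  — reduce
  I8: { [L → e D / .] }  — reduce
  I9: { [D → D num . num] }  — shift
  I10: { [D → D num num .] }  — reduce
  I11: { [L → B num .] }  — reduce

No state contains both a complete item and a shift item.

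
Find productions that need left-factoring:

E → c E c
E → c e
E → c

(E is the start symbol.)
Left-factoring is needed when two productions for the same non-terminal
share a common prefix on the right-hand side.

Productions for E:
  E → c E c
  E → c e
  E → c

Found common prefix 'c' in productions for E

Answer: Yes, E has productions with common prefix 'c'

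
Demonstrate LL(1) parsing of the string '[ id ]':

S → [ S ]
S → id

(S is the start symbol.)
LL(1) parsing maintains a stack (initially the start symbol over $) and the input. At each step: if the stack top is a terminal, match it against the current input token; if it is a non-terminal N, replace it with the RHS of M[N, lookahead] (the unique production whose predict set contains the lookahead).

Stack is shown with the top on the left.

Stack    Input     Action
-------------------------
S $      [ id ] $  output S → [ S ]
[ S ] $  [ id ] $  match '['
S ] $    id ] $    output S → id
id ] $   id ] $    match 'id'
] $      ] $       match ']'
$        $         accept

The string is accepted.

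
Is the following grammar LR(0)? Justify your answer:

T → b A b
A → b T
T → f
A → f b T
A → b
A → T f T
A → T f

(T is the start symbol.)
No. Shift-reduce conflict between [A → b .] and [A → . b]

Augment with T' → T and build the canonical LR(0) collection (I0 = CLOSURE({[T' → . T]}), then GOTO on every symbol after a dot until no new states appear). It has 14 states:
  I0: { [T → . b A b], [T → . f], [T' → . T] }  — shift
  I1: { [T' → T .] }  — accept
  I2: { [A → . T f T], [A → . T f], [A → . b T], [A → . b], [A → . f b T], [T → . b A b], [T → . f], [T → b . A b] }  — shift
  I3: { [T → f .] }  — reduce
  I4: { [T → b A . b] }  — shift
  I5: { [A → T . f T], [A → T . f] }  — shift
  I6: { [A → . T f T], [A → . T f], [A → . b T], [A → . b], [A → . f b T], [A → b . T], [A → b .], [T → . b A b], [T → . f], [T → b . A b] }  — shift, reduce
  I7: { [A → f . b T], [T → f .] }  — shift, reduce
  I8: { [A → f b . T], [T → . b A b], [T → . f] }  — shift
  I9: { [A → f b T .] }  — reduce
  I10: { [A → T . f T], [A → T . f], [A → b T .] }  — shift, reduce
  I11: { [A → T f . T], [A → T f .], [T → . b A b], [T → . f] }  — shift, reduce
  I12: { [A → T f T .] }  — reduce
  I13: { [T → b A b .] }  — reduce

Conflict in state I6:
  Shift-reduce conflict between [A → b .] and [A → . b]
So the grammar is NOT LR(0).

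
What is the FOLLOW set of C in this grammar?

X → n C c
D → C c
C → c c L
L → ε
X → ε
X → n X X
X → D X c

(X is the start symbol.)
{ 'c' }

In X → n C c: C is followed by c, add FIRST(c) \ {ε} = { 'c' }
In D → C c: C is followed by c, add FIRST(c) \ {ε} = { 'c' }

Taking the union: FOLLOW(C) = { 'c' }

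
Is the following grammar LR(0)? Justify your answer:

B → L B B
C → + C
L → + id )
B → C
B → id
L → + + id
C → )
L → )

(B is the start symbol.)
A grammar is LR(0) if no state in the canonical LR(0) collection has:
  - both a shift item (dot before a terminal) and a complete item (shift-reduce conflict), or
  - two or more complete items (reduce-reduce conflict; the accept item [B' → B .] counts as a complete item here).

Augment with B' → B and build the canonical LR(0) collection (I0 = CLOSURE({[B' → . B]}), then GOTO on every symbol after a dot until no new states appear). It has 16 states:
  I0: { [B → . C], [B → . L B B], [B → . id], [B' → . B], [C → . )], [C → . + C], [L → . )], [L → . + + id], [L → . + id )] }  — shift
  I1: { [C → ) .], [L → ) .] }  — 2 reduces
  I2: { [C → + . C], [C → . )], [C → . + C], [L → + . + id], [L → + . id )] }  — shift
  I3: { [B' → B .] }  — accept
  I4: { [B → C .] }  — reduce
  I5: { [B → . C], [B → . L B B], [B → . id], [B → L . B B], [C → . )], [C → . + C], [L → . )], [L → . + + id], [L → . + id )] }  — shift
  I6: { [B → id .] }  — reduce
  I7: { [B → . C], [B → . L B B], [B → . id], [B → L B . B], [C → . )], [C → . + C], [L → . )], [L → . + + id], [L → . + id )] }  — shift
  I8: { [B → L B B .] }  — reduce
  I9: { [C → ) .] }  — reduce
  I10: { [C → + . C], [C → . )], [C → . + C], [L → + + . id] }  — shift
  I11: { [C → + C .] }  — reduce
  I12: { [L → + id . )] }  — shift
  I13: { [L → + id ) .] }  — reduce
  I14: { [C → + . C], [C → . )], [C → . + C] }  — shift
  I15: { [L → + + id .] }  — reduce

Conflict in state I1:
  Reduce-reduce conflict: [C → ) .] and [L → ) .]
So the grammar is NOT LR(0).

Answer: No. Reduce-reduce conflict: [C → ) .] and [L → ) .]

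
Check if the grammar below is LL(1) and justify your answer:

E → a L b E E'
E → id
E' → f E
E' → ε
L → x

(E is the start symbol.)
A grammar is LL(1) if for each non-terminal N with multiple productions, the predict sets of those productions are pairwise disjoint, where PREDICT(N → α) = (FIRST(α) \ {ε}) ∪ (FOLLOW(N) if α ⇒* ε).

Relevant sets:
  FOLLOW(E') = { $, 'f' }

For E:
  PREDICT(E → a L b E E') = { 'a' }
  PREDICT(E → id) = { 'id' }
For E':
  PREDICT(E' → f E) = { 'f' }
  PREDICT(E' → ε) = { $, 'f' }
L has a single production, so nothing to check there.

Conflict found: Predict set conflict for E': { 'f' }
The grammar is NOT LL(1).

Answer: No. Predict set conflict for E': { 'f' }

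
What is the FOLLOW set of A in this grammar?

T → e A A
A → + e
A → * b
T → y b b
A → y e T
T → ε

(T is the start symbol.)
{ $, '*', '+', 'y' }

To compute FOLLOW(A), find every occurrence of A on a right-hand side N → α A β: add FIRST(β) \ {ε}, and if β is empty or nullable also add FOLLOW(N). Iterate to a fixed point.

In T → e A A: A is followed by A, add FIRST(A) \ {ε} = { '*', '+', 'y' }
In T → e A A: A is at the end, add FOLLOW(T)

The FOLLOW sets referred to above (computed the same way, to a fixed point):
  FOLLOW(T) = { $, '*', '+', 'y' }

Taking the union: FOLLOW(A) = { $, '*', '+', 'y' }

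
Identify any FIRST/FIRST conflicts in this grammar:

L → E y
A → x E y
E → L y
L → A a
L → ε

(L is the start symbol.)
FIRST sets of the non-terminals at (or reachable through a nullable prefix from) the front of some alternative:
  FIRST(E) = { 'x', 'y' }
  FIRST(A) = { 'x' }

Productions for L:
  L → E y: FIRST = { 'x', 'y' }
  L → A a: FIRST = { 'x' }
  L → ε: FIRST = { ε }
A, E have only one production, so no FIRST/FIRST conflict is possible there.

Conflict for L: L → E y and L → A a
  Overlap: { 'x' }

Answer: Yes. L → E y / L → A a on { 'x' }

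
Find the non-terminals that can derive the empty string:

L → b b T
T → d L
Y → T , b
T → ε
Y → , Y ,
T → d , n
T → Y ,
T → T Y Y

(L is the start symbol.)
A non-terminal is nullable if it can derive ε (the empty string): either it has an ε-production, or it has a production whose right-hand side consists entirely of nullable non-terminals.

ε-productions: T → ε
So T is immediately nullable.
No further non-terminal can be added: every production for the remaining non-terminals contains a terminal or a non-nullable non-terminal.
Nullable = { 'T' }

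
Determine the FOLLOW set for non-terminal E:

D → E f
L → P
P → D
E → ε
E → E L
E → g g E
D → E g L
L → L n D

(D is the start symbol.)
To compute FOLLOW(E), find every occurrence of E on a right-hand side N → α E β: add FIRST(β) \ {ε}, and if β is empty or nullable also add FOLLOW(N). Iterate to a fixed point.

In D → E f: E is followed by f, add FIRST(f) \ {ε} = { 'f' }
In E → E L: E is followed by L, add FIRST(L) \ {ε} = { 'f', 'g' }
In E → g g E: E is at the end; this adds FOLLOW(E) to itself — nothing new
In D → E g L: E is followed by g L, add FIRST(g L) \ {ε} = { 'g' }

Taking the union: FOLLOW(E) = { 'f', 'g' }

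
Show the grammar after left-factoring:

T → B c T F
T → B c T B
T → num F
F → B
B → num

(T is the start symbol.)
Left-factoring transforms A → αβ₁ | αβ₂ into A → αA' and A' → β₁ | β₂
(α is the longest common prefix among the alternatives). Repeat until
no nonterminal has two alternatives with a common prefix.

Round 1: T has alternatives sharing prefix 'B c T'. Introduce T': T → B c T T'
  Add: T' → F
  Add: T' → B

No remaining common prefixes — done.

Resulting grammar:
T → B c T T'
T' → F
T' → B
T → num F
F → B
B → num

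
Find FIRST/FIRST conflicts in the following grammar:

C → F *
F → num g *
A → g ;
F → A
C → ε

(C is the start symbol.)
No FIRST/FIRST conflicts.

A FIRST/FIRST conflict occurs when two productions N → α and N → β for the same non-terminal have FIRST(α) ∩ FIRST(β) ≠ ∅ (with ε ∈ FIRST of a nullable right-hand side, so two nullable alternatives also conflict).

FIRST sets of the non-terminals at (or reachable through a nullable prefix from) the front of some alternative:
  FIRST(F) = { 'g', 'num' }
  FIRST(A) = { 'g' }

Productions for C:
  C → F *: FIRST = { 'g', 'num' }
  C → ε: FIRST = { ε }
Productions for F:
  F → num g *: FIRST = { 'num' }
  F → A: FIRST = { 'g' }
A has only one production, so no FIRST/FIRST conflict is possible there.

All alternatives of each non-terminal have pairwise disjoint FIRST sets.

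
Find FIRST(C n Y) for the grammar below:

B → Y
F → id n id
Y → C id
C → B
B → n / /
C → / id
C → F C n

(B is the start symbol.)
{ '/', 'id', 'n' }

FIRST sets of the non-terminals involved (from the grammar, by fixed-point iteration):
  FIRST(C) = { '/', 'id', 'n' }

To compute FIRST(C n Y), process the symbols left to right:
Symbol C is a non-terminal. Add FIRST(C) \ {ε} = { '/', 'id', 'n' }
C is not nullable (ε ∉ FIRST(C)), so stop here.
FIRST(C n Y) = { '/', 'id', 'n' }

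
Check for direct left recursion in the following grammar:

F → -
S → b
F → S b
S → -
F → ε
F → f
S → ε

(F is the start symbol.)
No direct left recursion

F → -: starts with '-'
S → b: starts with b
F → S b: starts with S
S → -: starts with '-'
F → ε: starts with ε
F → f: starts with f
S → ε: starts with ε

No direct left recursion found.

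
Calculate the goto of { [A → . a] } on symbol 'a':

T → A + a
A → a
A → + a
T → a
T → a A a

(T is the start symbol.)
GOTO(I, 'a') = CLOSURE({ [A → αX.β] : [A → α.Xβ] ∈ I, X = 'a' })

Items with dot before 'a', with the dot advanced:
  [A → . a] → [A → a .]
Closure adds nothing (no advanced item has the dot before a non-terminal).

GOTO = { [A → a .] }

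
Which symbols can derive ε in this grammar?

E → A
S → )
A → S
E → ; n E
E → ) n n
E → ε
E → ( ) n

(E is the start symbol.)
{ 'E' }

A non-terminal is nullable if it can derive ε (the empty string): either it has an ε-production, or it has a production whose right-hand side consists entirely of nullable non-terminals.

ε-productions: E → ε
So E is immediately nullable.
No further non-terminal can be added: every production for the remaining non-terminals contains a terminal or a non-nullable non-terminal.
Nullable = { 'E' }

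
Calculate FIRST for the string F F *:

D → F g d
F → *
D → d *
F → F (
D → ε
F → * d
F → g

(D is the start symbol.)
{ '*', 'g' }

FIRST sets of the non-terminals involved (from the grammar, by fixed-point iteration):
  FIRST(F) = { '*', 'g' }

To compute FIRST(F F *), process the symbols left to right:
Symbol F is a non-terminal. Add FIRST(F) \ {ε} = { '*', 'g' }
F is not nullable (ε ∉ FIRST(F)), so stop here.
FIRST(F F *) = { '*', 'g' }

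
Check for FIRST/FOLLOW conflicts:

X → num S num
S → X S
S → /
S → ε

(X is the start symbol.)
A FIRST/FOLLOW conflict occurs when a non-terminal N has a nullable alternative N → β (β ⇒* ε) and another alternative N → α with FIRST(α) ∩ FOLLOW(N) ≠ ∅: on such a lookahead the parser cannot decide between expanding α and letting N vanish via β.

Nullable non-terminals: S.
FIRST sets used below: FIRST(X) = { 'num' }

S: nullable alternative(s) S → ε; FOLLOW(S) = { 'num' }
  S → X S: FIRST \ {ε} = { 'num' } — overlaps FOLLOW(S) on { 'num' }: CONFLICT
  S → /: FIRST \ {ε} = { '/' } — disjoint from FOLLOW(S)
  S → ε: FIRST \ {ε} = { } — this is the only nullable alternative, skip

X has no nullable alternative, so no FIRST/FOLLOW check is needed there.

So the grammar has 1 FIRST/FOLLOW conflict (marked CONFLICT above).

Answer: Yes. S → X S with FOLLOW(S) on { 'num' }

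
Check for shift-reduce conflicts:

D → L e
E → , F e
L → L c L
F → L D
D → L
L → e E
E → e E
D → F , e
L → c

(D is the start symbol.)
Yes — I3: [D → L .] vs [D → L . e]; I13: [L → c .] vs [L → . c]; I14: [L → L c L .] vs [L → L . c L]; I17: [D → L e .] vs [E → . , F e]

A shift-reduce conflict occurs when an LR(0) state has both:
  - a complete (reduce) item [A → α .] (dot at the end), and
  - a shift item [B → β . c γ] (dot before a terminal).

Augment with D' → D and build the canonical LR(0) collection (I0 = CLOSURE({[D' → . D]}), then GOTO on every symbol after a dot until no new states appear). It has 20 states:
  I0: { [D → . F , e], [D → . L e], [D → . L], [D' → . D], [F → . L D], [L → . L c L], [L → . c], [L → . e E] }  — shift
  I1: { [D' → D .] }  — accept
  I2: { [D → F . , e] }  — shift
  I3: { [D → . F , e], [D → . L e], [D → . L], [D → L . e], [D → L .], [F → . L D], [F → L . D], [L → . L c L], [L → . c], [L → . e E], [L → L . c L] }  — shift, reduce
  I4: { [L → c .] }  — reduce
  I5: { [E → . , F e], [E → . e E], [L → e . E] }  — shift
  I6: { [E → , . F e], [F → . L D], [L → . L c L], [L → . c], [L → . e E] }  — shift
  I7: { [L → e E .] }  — reduce
  I8: { [E → . , F e], [E → . e E], [E → e . E] }  — shift
  I9: { [E → e E .] }  — reduce
  I10: { [E → , F . e] }  — shift
  I11: { [D → . F , e], [D → . L e], [D → . L], [F → . L D], [F → L . D], [L → . L c L], [L → . c], [L → . e E], [L → L . c L] }  — shift
  I12: { [F → L D .] }  — reduce
  I13: { [L → . L c L], [L → . c], [L → . e E], [L → L c . L], [L → c .] }  — shift, reduce
  I14: { [L → L . c L], [L → L c L .] }  — shift, reduce
  I15: { [L → . L c L], [L → . c], [L → . e E], [L → L c . L] }  — shift
  I16: { [E → , F e .] }  — reduce
  I17: { [D → L e .], [E → . , F e], [E → . e E], [L → e . E] }  — shift, reduce
  I18: { [D → F , . e] }  — shift
  I19: { [D → F , e .] }  — reduce

I3 contains reduce item [D → L .] and shift items [D → L . e], [L → L . c L], [L → . c], [L → . e E] — shift-reduce conflict.
I13 contains reduce item [L → c .] and shift items [L → . c], [L → . e E] — shift-reduce conflict.
I14 contains reduce item [L → L c L .] and shift item [L → L . c L] — shift-reduce conflict.
I17 contains reduce item [D → L e .] and shift items [E → . , F e], [E → . e E] — shift-reduce conflict.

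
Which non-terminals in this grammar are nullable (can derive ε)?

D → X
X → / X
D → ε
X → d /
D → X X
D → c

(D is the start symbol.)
A non-terminal is nullable if it can derive ε (the empty string): either it has an ε-production, or it has a production whose right-hand side consists entirely of nullable non-terminals.

ε-productions: D → ε
So D is immediately nullable.
No further non-terminal can be added: every production for the remaining non-terminals contains a terminal or a non-nullable non-terminal.
Nullable = { 'D' }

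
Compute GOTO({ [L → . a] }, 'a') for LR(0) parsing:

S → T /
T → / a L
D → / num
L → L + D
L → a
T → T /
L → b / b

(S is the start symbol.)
GOTO(I, 'a') = CLOSURE({ [A → αX.β] : [A → α.Xβ] ∈ I, X = 'a' })

Items with dot before 'a', with the dot advanced:
  [L → . a] → [L → a .]
Closure adds nothing (no advanced item has the dot before a non-terminal).

GOTO = { [L → a .] }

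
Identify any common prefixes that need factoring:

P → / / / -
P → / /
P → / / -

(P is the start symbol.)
Left-factoring is needed when two productions for the same non-terminal
share a common prefix on the right-hand side.

Productions for P:
  P → / / / -
  P → / /
  P → / / -

Found common prefix '/ /' in productions for P

Answer: Yes, P has productions with common prefix '/ /'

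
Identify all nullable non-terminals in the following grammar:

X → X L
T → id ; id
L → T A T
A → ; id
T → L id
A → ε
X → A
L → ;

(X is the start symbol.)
{ 'A', 'X' }

A non-terminal is nullable if it can derive ε (the empty string): either it has an ε-production, or it has a production whose right-hand side consists entirely of nullable non-terminals.

ε-productions: A → ε
So A is immediately nullable.
X → A: every symbol on the right is nullable, so X is nullable too.
No further non-terminal can be added: every production for the remaining non-terminals contains a terminal or a non-nullable non-terminal.
Nullable = { 'A', 'X' }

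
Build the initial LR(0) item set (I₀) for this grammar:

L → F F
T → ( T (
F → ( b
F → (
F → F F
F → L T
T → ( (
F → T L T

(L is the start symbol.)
{ [F → . ( b], [F → . (], [F → . F F], [F → . L T], [F → . T L T], [L → . F F], [L' → . L], [T → . ( (], [T → . ( T (] }

First, augment the grammar with L' → L
I₀ = CLOSURE({ [L' → . L] }):
  [L' → . L] has the dot before L: add [L → . F F]
  [L → . F F] has the dot before F: add [F → . ( b], [F → . (], [F → . F F], [F → . L T], [F → . T L T]
  [F → . T L T] has the dot before T: add [T → . ( T (], [T → . ( (]
No further items can be added.

I₀ = { [F → . ( b], [F → . (], [F → . F F], [F → . L T], [F → . T L T], [L → . F F], [L' → . L], [T → . ( (], [T → . ( T (] }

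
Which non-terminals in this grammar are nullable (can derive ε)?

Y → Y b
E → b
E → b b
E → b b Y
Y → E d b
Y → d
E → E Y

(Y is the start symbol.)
None

There are no ε-productions, so no non-terminal can derive ε.
No non-terminals are nullable.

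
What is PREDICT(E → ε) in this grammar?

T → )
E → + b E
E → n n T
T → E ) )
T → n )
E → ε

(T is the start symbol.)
PREDICT(E → ε) = (FIRST(RHS) \ {ε}) ∪ (FOLLOW(E) if ε ∈ FIRST(RHS), i.e. RHS ⇒* ε)
The right-hand side is ε (FIRST(ε) = { ε }), so the predict set is FOLLOW(E) = { ')' }
PREDICT(E → ε) = { ')' }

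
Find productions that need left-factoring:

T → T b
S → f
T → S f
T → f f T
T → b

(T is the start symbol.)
No, left-factoring is not needed

Left-factoring is needed when two productions for the same non-terminal
share a common prefix on the right-hand side.

Productions for T:
  T → T b
  T → S f
  T → f f T
  T → b

No common prefixes found.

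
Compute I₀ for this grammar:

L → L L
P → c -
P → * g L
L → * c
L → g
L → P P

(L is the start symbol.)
First, augment the grammar with L' → L
I₀ = CLOSURE({ [L' → . L] }):
  [L' → . L] has the dot before L: add [L → . L L], [L → . * c], [L → . g], [L → . P P]
  [L → . P P] has the dot before P: add [P → . c -], [P → . * g L]
No further items can be added.

I₀ = { [L → . * c], [L → . L L], [L → . P P], [L → . g], [L' → . L], [P → . * g L], [P → . c -] }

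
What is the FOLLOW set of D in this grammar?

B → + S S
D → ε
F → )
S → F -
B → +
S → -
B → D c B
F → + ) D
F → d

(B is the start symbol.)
{ '-', 'c' }

To compute FOLLOW(D), find every occurrence of D on a right-hand side N → α D β: add FIRST(β) \ {ε}, and if β is empty or nullable also add FOLLOW(N). Iterate to a fixed point.

In B → D c B: D is followed by c B, add FIRST(c B) \ {ε} = { 'c' }
In F → + ) D: D is at the end, add FOLLOW(F)

The FOLLOW sets referred to above (computed the same way, to a fixed point):
  FOLLOW(F) = { '-' }

Taking the union: FOLLOW(D) = { '-', 'c' }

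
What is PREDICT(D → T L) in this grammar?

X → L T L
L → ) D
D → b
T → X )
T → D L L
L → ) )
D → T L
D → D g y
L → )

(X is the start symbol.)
{ ')', 'b' }

PREDICT(D → T L) = (FIRST(RHS) \ {ε}) ∪ (FOLLOW(D) if ε ∈ FIRST(RHS), i.e. RHS ⇒* ε)
FIRST(T) = { ')', 'b' }
FIRST(T L) = { ')', 'b' }
ε ∉ FIRST(T L), so FOLLOW(D) is not added.
PREDICT(D → T L) = { ')', 'b' }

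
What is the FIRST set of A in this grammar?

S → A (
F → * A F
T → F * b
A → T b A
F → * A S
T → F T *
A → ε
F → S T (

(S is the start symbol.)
{ '(', '*', ε }

To compute FIRST(A), examine every production with A on the left-hand side, reading each right-hand side left to right until a non-nullable symbol is reached.

FIRST sets of the other non-terminals involved (by the same procedure, iterated to a fixed point):
  FIRST(T) = { '(', '*' }

From A → T b A:
  - T is a non-terminal: add FIRST(T) \ {ε} = { '(', '*' }
    T is not nullable, so stop
From A → ε:
  - ε-production, so ε ∈ FIRST(A)

Collecting: FIRST(A) = { '(', '*', ε }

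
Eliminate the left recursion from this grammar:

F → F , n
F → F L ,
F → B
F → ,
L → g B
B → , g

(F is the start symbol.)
F is directly left-recursive. The standard transformation for
  A → A α₁ | ... | A α_m | β₁ | ... | β_n
is
  A  → β₁ A' | ... | β_n A'
  A' → α₁ A' | ... | α_m A' | ε

F → B becomes F → B F'
F → , becomes F → , F'
F → F , n becomes F' → , n F'
F → F L , becomes F' → L , F'
Add F' → ε

Productions for other non-terminals are unchanged:
  L → g B
  B → , g

Resulting grammar:
F → B F'
F → , F'
F' → , n F'
F' → L , F'
F' → ε
L → g B
B → , g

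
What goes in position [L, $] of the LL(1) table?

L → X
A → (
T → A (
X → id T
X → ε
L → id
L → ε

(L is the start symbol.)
To find M[L, $], we find productions for L where $ is in the predict set (PREDICT(N → α) = (FIRST(α) \ {ε}) ∪ (FOLLOW(N) if α ⇒* ε)).

Relevant sets:
  FIRST(X) = { 'id', ε }
  FOLLOW(L) = { $ }

L → X: PREDICT = { $, 'id' }
  $ is in predict set, so this production goes in M[L, $]
L → id: PREDICT = { 'id' }
L → ε: PREDICT = { $ }
  $ is in predict set, so this production goes in M[L, $]

M[L, $] = L → X, L → ε  (a multiply-defined cell — the grammar is not LL(1))

Answer: L → X, L → ε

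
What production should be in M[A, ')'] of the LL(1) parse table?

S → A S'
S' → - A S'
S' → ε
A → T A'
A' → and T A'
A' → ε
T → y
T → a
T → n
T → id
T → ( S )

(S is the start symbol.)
Empty (error entry)

To find M[A, ')'], we find productions for A where ')' is in the predict set (PREDICT(N → α) = (FIRST(α) \ {ε}) ∪ (FOLLOW(N) if α ⇒* ε)).

Relevant sets:
  FIRST(T) = { '(', 'a', 'id', 'n', 'y' }

A → T A': PREDICT = { '(', 'a', 'id', 'n', 'y' }

M[A, ')'] is empty (no production applies)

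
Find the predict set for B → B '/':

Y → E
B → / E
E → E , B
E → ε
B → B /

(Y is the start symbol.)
PREDICT(B → B '/') = (FIRST(RHS) \ {ε}) ∪ (FOLLOW(B) if ε ∈ FIRST(RHS), i.e. RHS ⇒* ε)
FIRST(B) = { '/' }
FIRST(B '/') = { '/' }
ε ∉ FIRST(B '/'), so FOLLOW(B) is not added.
PREDICT(B → B '/') = { '/' }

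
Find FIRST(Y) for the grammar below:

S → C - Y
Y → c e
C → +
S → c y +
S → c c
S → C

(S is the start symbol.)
{ 'c' }

To compute FIRST(Y), examine every production with Y on the left-hand side, reading each right-hand side left to right until a non-nullable symbol is reached.

From Y → c e:
  - c is a terminal: add 'c' and stop

Collecting: FIRST(Y) = { 'c' }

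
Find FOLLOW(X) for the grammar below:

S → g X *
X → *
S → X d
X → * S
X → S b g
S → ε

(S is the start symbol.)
To compute FOLLOW(X), find every occurrence of X on a right-hand side N → α X β: add FIRST(β) \ {ε}, and if β is empty or nullable also add FOLLOW(N). Iterate to a fixed point.

In S → g X *: X is followed by '*', add FIRST('*') \ {ε} = { '*' }
In S → X d: X is followed by d, add FIRST(d) \ {ε} = { 'd' }

Taking the union: FOLLOW(X) = { '*', 'd' }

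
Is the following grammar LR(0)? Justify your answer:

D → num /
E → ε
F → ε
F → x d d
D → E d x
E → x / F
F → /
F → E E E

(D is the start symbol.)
No. Shift-reduce conflict between [E → .] and [D → . num /]

Augment with D' → D and build the canonical LR(0) collection (I0 = CLOSURE({[D' → . D]}), then GOTO on every symbol after a dot until no new states appear). It has 17 states:
  I0: { [D → . E d x], [D → . num /], [D' → . D], [E → . x / F], [E → .] }  — shift, reduce
  I1: { [D' → D .] }  — accept
  I2: { [D → E . d x] }  — shift
  I3: { [D → num . /] }  — shift
  I4: { [E → x . / F] }  — shift
  I5: { [E → . x / F], [E → .], [E → x / . F], [F → . /], [F → . E E E], [F → . x d d], [F → .] }  — shift, 2 reduces
  I6: { [F → / .] }  — reduce
  I7: { [E → . x / F], [E → .], [F → E . E E] }  — shift, reduce
  I8: { [E → x / F .] }  — reduce
  I9: { [E → x . / F], [F → x . d d] }  — shift
  I10: { [F → x d . d] }  — shift
  I11: { [F → x d d .] }  — reduce
  I12: { [E → . x / F], [E → .], [F → E E . E] }  — shift, reduce
  I13: { [F → E E E .] }  — reduce
  I14: { [D → num / .] }  — reduce
  I15: { [D → E d . x] }  — shift
  I16: { [D → E d x .] }  — reduce

Conflict in state I0:
  Shift-reduce conflict between [E → .] and [D → . num /]
So the grammar is NOT LR(0).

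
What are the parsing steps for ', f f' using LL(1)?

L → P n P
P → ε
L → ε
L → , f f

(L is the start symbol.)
LL(1) parsing maintains a stack (initially the start symbol over $) and the input. At each step: if the stack top is a terminal, match it against the current input token; if it is a non-terminal N, replace it with the RHS of M[N, lookahead] (the unique production whose predict set contains the lookahead).

Stack is shown with the top on the left.

Stack    Input    Action
------------------------
L $      , f f $  output L → , f f
, f f $  , f f $  match ','
f f $    f f $    match 'f'
f $      f $      match 'f'
$        $        accept

The string is accepted.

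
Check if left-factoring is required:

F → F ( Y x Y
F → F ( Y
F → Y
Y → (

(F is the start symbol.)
Yes, F has productions with common prefix 'F ( Y'

Left-factoring is needed when two productions for the same non-terminal
share a common prefix on the right-hand side.

Productions for F:
  F → F ( Y x Y
  F → F ( Y
  F → Y

Found common prefix 'F ( Y' in productions for F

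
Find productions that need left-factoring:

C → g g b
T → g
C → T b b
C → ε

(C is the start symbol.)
Left-factoring is needed when two productions for the same non-terminal
share a common prefix on the right-hand side.

Productions for C:
  C → g g b
  C → T b b
  C → ε

No common prefixes found.

Answer: No, left-factoring is not needed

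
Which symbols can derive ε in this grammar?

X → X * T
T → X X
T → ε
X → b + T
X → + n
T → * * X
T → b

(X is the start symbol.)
ε-productions: T → ε
So T is immediately nullable.
No further non-terminal can be added: every production for the remaining non-terminals contains a terminal or a non-nullable non-terminal.
Nullable = { 'T' }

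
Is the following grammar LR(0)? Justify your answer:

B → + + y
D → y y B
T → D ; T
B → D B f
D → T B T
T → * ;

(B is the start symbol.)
No. Shift-reduce conflict between [D → T B T .] and [B → . + + y]

A grammar is LR(0) if no state in the canonical LR(0) collection has:
  - both a shift item (dot before a terminal) and a complete item (shift-reduce conflict), or
  - two or more complete items (reduce-reduce conflict; the accept item [B' → B .] counts as a complete item here).

Augment with B' → B and build the canonical LR(0) collection (I0 = CLOSURE({[B' → . B]}), then GOTO on every symbol after a dot until no new states appear). It has 19 states:
  I0: { [B → . + + y], [B → . D B f], [B' → . B], [D → . T B T], [D → . y y B], [T → . * ;], [T → . D ; T] }  — shift
  I1: { [T → * . ;] }  — shift
  I2: { [B → + . + y] }  — shift
  I3: { [B' → B .] }  — accept
  I4: { [B → . + + y], [B → . D B f], [B → D . B f], [D → . T B T], [D → . y y B], [T → . * ;], [T → . D ; T], [T → D . ; T] }  — shift
  I5: { [B → . + + y], [B → . D B f], [D → . T B T], [D → . y y B], [D → T . B T], [T → . * ;], [T → . D ; T] }  — shift
  I6: { [D → y . y B] }  — shift
  I7: { [B → . + + y], [B → . D B f], [D → . T B T], [D → . y y B], [D → y y . B], [T → . * ;], [T → . D ; T] }  — shift
  I8: { [D → y y B .] }  — reduce
  I9: { [D → . T B T], [D → . y y B], [D → T B . T], [T → . * ;], [T → . D ; T] }  — shift
  I10: { [T → D . ; T] }  — shift
  I11: { [B → . + + y], [B → . D B f], [D → . T B T], [D → . y y B], [D → T . B T], [D → T B T .], [T → . * ;], [T → . D ; T] }  — shift, reduce
  I12: { [D → . T B T], [D → . y y B], [T → . * ;], [T → . D ; T], [T → D ; . T] }  — shift
  I13: { [B → . + + y], [B → . D B f], [D → . T B T], [D → . y y B], [D → T . B T], [T → . * ;], [T → . D ; T], [T → D ; T .] }  — shift, reduce
  I14: { [B → D B . f] }  — shift
  I15: { [B → D B f .] }  — reduce
  I16: { [B → + + . y] }  — shift
  I17: { [B → + + y .] }  — reduce
  I18: { [T → * ; .] }  — reduce

Conflict in state I11:
  Shift-reduce conflict between [D → T B T .] and [B → . + + y]
So the grammar is NOT LR(0).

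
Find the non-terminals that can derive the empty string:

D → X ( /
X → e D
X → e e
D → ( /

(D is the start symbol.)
None

A non-terminal is nullable if it can derive ε (the empty string): either it has an ε-production, or it has a production whose right-hand side consists entirely of nullable non-terminals.

There are no ε-productions, so no non-terminal can derive ε.
No non-terminals are nullable.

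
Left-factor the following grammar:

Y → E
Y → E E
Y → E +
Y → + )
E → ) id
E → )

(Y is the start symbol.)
Y → E Y'
Y' → ε
Y' → E
Y' → +
Y → + )
E → ) E'
E' → id
E' → ε

Left-factoring transforms A → αβ₁ | αβ₂ into A → αA' and A' → β₁ | β₂
(α is the longest common prefix among the alternatives). Repeat until
no nonterminal has two alternatives with a common prefix.

Round 1: Y has alternatives sharing prefix 'E'. Introduce Y': Y → E Y'
  Add: Y' → ε
  Add: Y' → E
  Add: Y' → +

Round 2: E has alternatives sharing prefix ')'. Introduce E': E → ) E'
  Add: E' → id
  Add: E' → ε

No remaining common prefixes — done.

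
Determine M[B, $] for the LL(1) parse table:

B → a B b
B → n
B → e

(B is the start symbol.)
To find M[B, $], we find productions for B where $ is in the predict set (PREDICT(N → α) = (FIRST(α) \ {ε}) ∪ (FOLLOW(N) if α ⇒* ε)).

B → a B b: PREDICT = { 'a' }
B → n: PREDICT = { 'n' }
B → e: PREDICT = { 'e' }

M[B, $] is empty (no production applies)

Answer: Empty (error entry)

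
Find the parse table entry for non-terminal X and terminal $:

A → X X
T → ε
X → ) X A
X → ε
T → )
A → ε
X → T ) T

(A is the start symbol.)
To find M[X, $], we find productions for X where $ is in the predict set (PREDICT(N → α) = (FIRST(α) \ {ε}) ∪ (FOLLOW(N) if α ⇒* ε)).

Relevant sets:
  FIRST(T) = { ')', ε }
  FOLLOW(X) = { $, ')' }

X → ) X A: PREDICT = { ')' }
X → ε: PREDICT = { $, ')' }
  $ is in predict set, so this production goes in M[X, $]
X → T ) T: PREDICT = { ')' }

M[X, $] = X → ε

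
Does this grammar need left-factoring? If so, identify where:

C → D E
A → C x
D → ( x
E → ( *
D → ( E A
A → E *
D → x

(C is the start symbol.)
Yes, D has productions with common prefix '('

Left-factoring is needed when two productions for the same non-terminal
share a common prefix on the right-hand side.

Productions for A:
  A → C x
  A → E *
Productions for D:
  D → ( x
  D → ( E A
  D → x

Found common prefix '(' in productions for D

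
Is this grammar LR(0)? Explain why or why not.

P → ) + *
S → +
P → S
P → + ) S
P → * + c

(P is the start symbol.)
No. Shift-reduce conflict between [S → + .] and [P → + . ) S]

Augment with P' → P and build the canonical LR(0) collection (I0 = CLOSURE({[P' → . P]}), then GOTO on every symbol after a dot until no new states appear). It has 13 states:
  I0: { [P → . ) + *], [P → . * + c], [P → . + ) S], [P → . S], [P' → . P], [S → . +] }  — shift
  I1: { [P → ) . + *] }  — shift
  I2: { [P → * . + c] }  — shift
  I3: { [P → + . ) S], [S → + .] }  — shift, reduce
  I4: { [P' → P .] }  — accept
  I5: { [P → S .] }  — reduce
  I6: { [P → + ) . S], [S → . +] }  — shift
  I7: { [S → + .] }  — reduce
  I8: { [P → + ) S .] }  — reduce
  I9: { [P → * + . c] }  — shift
  I10: { [P → * + c .] }  — reduce
  I11: { [P → ) + . *] }  — shift
  I12: { [P → ) + * .] }  — reduce

Conflict in state I3:
  Shift-reduce conflict between [S → + .] and [P → + . ) S]
So the grammar is NOT LR(0).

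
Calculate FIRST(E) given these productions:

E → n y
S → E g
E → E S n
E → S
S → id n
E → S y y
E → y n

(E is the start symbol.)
{ 'id', 'n', 'y' }

FIRST sets of the other non-terminals involved (by the same procedure, iterated to a fixed point):
  FIRST(S) = { 'id', 'n', 'y' }

From E → n y:
  - n is a terminal: add 'n' and stop
From E → E S n:
  - E is the symbol being defined: contributes nothing new
    E is not nullable, so stop
From E → S:
  - S is a non-terminal: add FIRST(S) \ {ε} = { 'id', 'n', 'y' }
    S is not nullable, so stop
From E → S y y:
  - S is a non-terminal: add FIRST(S) \ {ε} = { 'id', 'n', 'y' }
    S is not nullable, so stop
From E → y n:
  - y is a terminal: add 'y' and stop

Collecting: FIRST(E) = { 'id', 'n', 'y' }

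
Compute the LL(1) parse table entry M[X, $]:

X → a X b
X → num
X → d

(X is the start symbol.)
To find M[X, $], we find productions for X where $ is in the predict set (PREDICT(N → α) = (FIRST(α) \ {ε}) ∪ (FOLLOW(N) if α ⇒* ε)).

X → a X b: PREDICT = { 'a' }
X → num: PREDICT = { 'num' }
X → d: PREDICT = { 'd' }

M[X, $] is empty (no production applies)

Answer: Empty (error entry)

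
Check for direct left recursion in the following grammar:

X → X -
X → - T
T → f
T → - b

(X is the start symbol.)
Yes, X is left-recursive

Direct left recursion occurs when N → N α for some non-terminal N (the right-hand side begins with the left-hand side itself).

X → X -: LEFT RECURSIVE (starts with X)
X → - T: starts with '-'
T → f: starts with f
T → - b: starts with '-'

The grammar has direct left recursion on: X.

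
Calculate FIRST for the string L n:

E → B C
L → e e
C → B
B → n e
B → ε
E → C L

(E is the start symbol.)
FIRST sets of the non-terminals involved (from the grammar, by fixed-point iteration):
  FIRST(L) = { 'e' }

To compute FIRST(L n), process the symbols left to right:
Symbol L is a non-terminal. Add FIRST(L) \ {ε} = { 'e' }
L is not nullable (ε ∉ FIRST(L)), so stop here.
FIRST(L n) = { 'e' }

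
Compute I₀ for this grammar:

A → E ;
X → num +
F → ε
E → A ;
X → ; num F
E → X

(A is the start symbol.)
First, augment the grammar with A' → A
I₀ = CLOSURE({ [A' → . A] }):
  [A' → . A] has the dot before A: add [A → . E ;]
  [A → . E ;] has the dot before E: add [E → . A ;], [E → . X]
  [E → . X] has the dot before X: add [X → . num +], [X → . ; num F]
No further items can be added.

I₀ = { [A → . E ;], [A' → . A], [E → . A ;], [E → . X], [X → . ; num F], [X → . num +] }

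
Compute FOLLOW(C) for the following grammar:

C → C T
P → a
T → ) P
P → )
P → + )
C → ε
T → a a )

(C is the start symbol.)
C is the start symbol, so $ ∈ FOLLOW(C).
In C → C T: C is followed by T, add FIRST(T) \ {ε} = { ')', 'a' }

Taking the union: FOLLOW(C) = { $, ')', 'a' }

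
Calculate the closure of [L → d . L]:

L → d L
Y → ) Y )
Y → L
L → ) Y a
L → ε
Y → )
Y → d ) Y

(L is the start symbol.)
Start with: [L → d . L]
  [L → d . L] has the dot before L: add [L → . d L], [L → . ) Y a], [L → .]
No further items can be added.

CLOSURE = { [L → . ) Y a], [L → . d L], [L → .], [L → d . L] }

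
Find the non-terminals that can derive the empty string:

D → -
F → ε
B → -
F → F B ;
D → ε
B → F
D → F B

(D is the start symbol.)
ε-productions: F → ε, D → ε
So F, D are immediately nullable.
B → F: every symbol on the right is nullable, so B is nullable too.
Every non-terminal is now nullable.
Nullable = { 'B', 'D', 'F' }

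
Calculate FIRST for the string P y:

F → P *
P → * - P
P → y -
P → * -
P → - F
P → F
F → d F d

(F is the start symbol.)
{ '*', '-', 'd', 'y' }

FIRST sets of the non-terminals involved (from the grammar, by fixed-point iteration):
  FIRST(P) = { '*', '-', 'd', 'y' }

To compute FIRST(P y), process the symbols left to right:
Symbol P is a non-terminal. Add FIRST(P) \ {ε} = { '*', '-', 'd', 'y' }
P is not nullable (ε ∉ FIRST(P)), so stop here.
FIRST(P y) = { '*', '-', 'd', 'y' }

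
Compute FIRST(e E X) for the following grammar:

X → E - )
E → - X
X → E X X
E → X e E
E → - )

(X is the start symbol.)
To compute FIRST(e E X), process the symbols left to right:
Symbol e is a terminal. Add 'e' and stop.
FIRST(e E X) = { 'e' }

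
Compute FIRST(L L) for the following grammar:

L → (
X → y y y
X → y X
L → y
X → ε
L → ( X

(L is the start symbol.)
{ '(', 'y' }

FIRST sets of the non-terminals involved (from the grammar, by fixed-point iteration):
  FIRST(L) = { '(', 'y' }

To compute FIRST(L L), process the symbols left to right:
Symbol L is a non-terminal. Add FIRST(L) \ {ε} = { '(', 'y' }
L is not nullable (ε ∉ FIRST(L)), so stop here.
FIRST(L L) = { '(', 'y' }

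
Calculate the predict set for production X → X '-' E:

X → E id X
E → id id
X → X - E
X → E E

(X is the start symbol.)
PREDICT(X → X '-' E) = (FIRST(RHS) \ {ε}) ∪ (FOLLOW(X) if ε ∈ FIRST(RHS), i.e. RHS ⇒* ε)
FIRST(X) = { 'id' }
FIRST(X '-' E) = { 'id' }
ε ∉ FIRST(X '-' E), so FOLLOW(X) is not added.
PREDICT(X → X '-' E) = { 'id' }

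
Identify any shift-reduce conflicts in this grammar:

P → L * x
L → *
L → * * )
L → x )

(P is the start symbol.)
Augment with P' → P and build the canonical LR(0) collection (I0 = CLOSURE({[P' → . P]}), then GOTO on every symbol after a dot until no new states appear). It has 10 states:
  I0: { [L → . * * )], [L → . *], [L → . x )], [P → . L * x], [P' → . P] }  — shift
  I1: { [L → * . * )], [L → * .] }  — shift, reduce
  I2: { [P → L . * x] }  — shift
  I3: { [P' → P .] }  — accept
  I4: { [L → x . )] }  — shift
  I5: { [L → x ) .] }  — reduce
  I6: { [P → L * . x] }  — shift
  I7: { [P → L * x .] }  — reduce
  I8: { [L → * * . )] }  — shift
  I9: { [L → * * ) .] }  — reduce

I1 contains reduce item [L → * .] and shift item [L → * . * )] — shift-reduce conflict.

Answer: Yes — I1: [L → * .] vs [L → * . * )]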